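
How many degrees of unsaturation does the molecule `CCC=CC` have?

Molecular formula from the SMILES: C5H10.
DoU = (2C + 2 + N − H − X)/2 = (2·5 + 2 + 0 − 10 − 0)/2 = 2/2 = 1.
(Structurally: 0 ring(s) + 1 π bond(s) = 1.)

1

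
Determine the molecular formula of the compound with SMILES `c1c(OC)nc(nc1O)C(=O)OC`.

Heavy atoms from the SMILES: 7 C, 2 N, 4 O.
Implicit hydrogens by atom environment:
  3 × C (aromatic): no H
  3 × O: no H
  2 × C: 3 H each → 6
  2 × N (aromatic): no H
  1 × C (aromatic): 1 H
  1 × C: no H
  1 × O: 1 H
  Total hydrogens = 8.
Molecular formula: C7H8N2O4

C7H8N2O4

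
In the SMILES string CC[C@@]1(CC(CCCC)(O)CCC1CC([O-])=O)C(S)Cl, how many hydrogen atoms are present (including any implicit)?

26

Hydrogens are implicit in SMILES; fill each atom to its normal valence:
  8 × C: 2 H each → 16
  3 × C: no H
  2 × C: 3 H each → 6
  2 × C: 1 H each → 2
  1 × Cl: no H
  1 × O: 1 H
  1 × O: no H
  1 × O (charge -1): no H
  1 × S: 1 H
  Total hydrogens = 26.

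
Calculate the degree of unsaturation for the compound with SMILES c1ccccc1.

4

Molecular formula from the SMILES: C6H6.
DoU = (2C + 2 + N − H − X)/2 = (2·6 + 2 + 0 − 6 − 0)/2 = 8/2 = 4.
(Structurally: 1 ring(s) + 3 π bond(s) = 4.)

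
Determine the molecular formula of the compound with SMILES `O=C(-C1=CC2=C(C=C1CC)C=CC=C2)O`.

Heavy atoms from the SMILES: 13 C, 2 O.
Implicit hydrogens by atom environment:
  6 × C (aromatic): 1 H each → 6
  4 × C (aromatic): no H
  1 × C: 3 H
  1 × C: 2 H
  1 × C: no H
  1 × O: 1 H
  1 × O: no H
  Total hydrogens = 12.
Molecular formula: C13H12O2

C13H12O2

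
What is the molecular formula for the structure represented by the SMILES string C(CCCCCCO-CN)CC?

C10H23NO

Heavy atoms from the SMILES: 10 C, 1 N, 1 O.
Implicit hydrogens by atom environment:
  9 × C: 2 H each → 18
  1 × C: 3 H
  1 × N: 2 H
  1 × O: no H
  Total hydrogens = 23.
Molecular formula: C10H23NO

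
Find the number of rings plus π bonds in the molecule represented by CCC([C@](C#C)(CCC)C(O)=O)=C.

4

Molecular formula from the SMILES: C11H16O2.
DoU = (2C + 2 + N − H − X)/2 = (2·11 + 2 + 0 − 16 − 0)/2 = 8/2 = 4.
(Structurally: 0 ring(s) + 4 π bond(s) = 4.)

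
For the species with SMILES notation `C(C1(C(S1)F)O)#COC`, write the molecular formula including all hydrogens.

C5H5FO2S

Heavy atoms from the SMILES: 5 C, 1 F, 2 O, 1 S.
Implicit hydrogens by atom environment:
  3 × C: no H
  1 × C: 3 H
  1 × C: 1 H
  1 × F: no H
  1 × O: 1 H
  1 × O: no H
  1 × S: no H
  Total hydrogens = 5.
Molecular formula: C5H5FO2S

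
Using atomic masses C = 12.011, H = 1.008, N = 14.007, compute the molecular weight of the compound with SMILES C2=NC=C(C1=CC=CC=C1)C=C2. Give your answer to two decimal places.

155.20

Molecular formula: C11H9N.
M = 11×12.011 + 9×1.008 + 1×14.007 = 155.20 g/mol.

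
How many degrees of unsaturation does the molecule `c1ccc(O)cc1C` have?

4

Molecular formula from the SMILES: C7H8O.
DoU = (2C + 2 + N − H − X)/2 = (2·7 + 2 + 0 − 8 − 0)/2 = 8/2 = 4.
(Structurally: 1 ring(s) + 3 π bond(s) = 4.)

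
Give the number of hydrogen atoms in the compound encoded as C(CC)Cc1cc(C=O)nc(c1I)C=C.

14

Hydrogens are implicit in SMILES; fill each atom to its normal valence:
  4 × C: 2 H each → 8
  4 × C (aromatic): no H
  2 × C: 1 H each → 2
  1 × C: 3 H
  1 × C (aromatic): 1 H
  1 × I: no H
  1 × N (aromatic): no H
  1 × O: no H
  Total hydrogens = 14.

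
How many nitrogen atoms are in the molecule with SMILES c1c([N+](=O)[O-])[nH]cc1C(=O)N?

The symbol for nitrogen appears 3 times in the SMILES.

3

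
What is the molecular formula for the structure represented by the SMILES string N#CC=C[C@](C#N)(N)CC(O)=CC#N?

Heavy atoms from the SMILES: 9 C, 4 N, 1 O.
Implicit hydrogens by atom environment:
  5 × C: no H
  3 × C: 1 H each → 3
  3 × N: no H
  1 × C: 2 H
  1 × N: 2 H
  1 × O: 1 H
  Total hydrogens = 8.
Molecular formula: C9H8N4O

C9H8N4O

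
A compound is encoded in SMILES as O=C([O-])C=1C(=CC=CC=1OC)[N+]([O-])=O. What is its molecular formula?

C8H6NO5-

Heavy atoms from the SMILES: 8 C, 1 N, 5 O.
Implicit hydrogens by atom environment:
  3 × C (aromatic): 1 H each → 3
  3 × C (aromatic): no H
  3 × O: no H
  2 × O (charge -1): no H
  1 × C: 3 H
  1 × C: no H
  1 × N (charge +1): no H
  Total hydrogens = 6.
Net charge -1.
Molecular formula: C8H6NO5-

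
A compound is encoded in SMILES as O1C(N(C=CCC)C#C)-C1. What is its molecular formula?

C8H11NO

Heavy atoms from the SMILES: 8 C, 1 N, 1 O.
Implicit hydrogens by atom environment:
  4 × C: 1 H each → 4
  2 × C: 2 H each → 4
  1 × C: 3 H
  1 × C: no H
  1 × N: no H
  1 × O: no H
  Total hydrogens = 11.
Molecular formula: C8H11NO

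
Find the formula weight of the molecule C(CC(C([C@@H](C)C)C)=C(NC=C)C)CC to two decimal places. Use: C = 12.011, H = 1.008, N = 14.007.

Molecular formula: C14H27N.
M = 14×12.011 + 27×1.008 + 1×14.007 = 209.38 g/mol.

209.38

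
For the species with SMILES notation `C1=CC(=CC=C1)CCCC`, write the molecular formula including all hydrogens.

C10H14

Heavy atoms from the SMILES: 10 C.
Implicit hydrogens by atom environment:
  5 × C (aromatic): 1 H each → 5
  3 × C: 2 H each → 6
  1 × C: 3 H
  1 × C (aromatic): no H
  Total hydrogens = 14.
Molecular formula: C10H14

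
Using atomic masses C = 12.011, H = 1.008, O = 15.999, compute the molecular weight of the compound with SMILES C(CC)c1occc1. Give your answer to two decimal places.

Molecular formula: C7H10O.
M = 7×12.011 + 10×1.008 + 1×15.999 = 110.16 g/mol.

110.16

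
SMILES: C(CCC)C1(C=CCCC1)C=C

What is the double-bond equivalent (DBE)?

Molecular formula from the SMILES: C12H20.
DoU = (2C + 2 + N − H − X)/2 = (2·12 + 2 + 0 − 20 − 0)/2 = 6/2 = 3.
(Structurally: 1 ring(s) + 2 π bond(s) = 3.)

3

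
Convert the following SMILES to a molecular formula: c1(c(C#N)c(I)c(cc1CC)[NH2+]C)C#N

Heavy atoms from the SMILES: 11 C, 1 I, 3 N.
Implicit hydrogens by atom environment:
  5 × C (aromatic): no H
  2 × C: 3 H each → 6
  2 × C: no H
  2 × N: no H
  1 × C: 2 H
  1 × C (aromatic): 1 H
  1 × I: no H
  1 × N (charge +1): 2 H
  Total hydrogens = 11.
Net charge +1.
Molecular formula: C11H11IN3+

C11H11IN3+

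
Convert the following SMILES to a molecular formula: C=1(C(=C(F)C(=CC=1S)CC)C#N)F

Heavy atoms from the SMILES: 9 C, 2 F, 1 N, 1 S.
Implicit hydrogens by atom environment:
  5 × C (aromatic): no H
  2 × F: no H
  1 × C: 3 H
  1 × C: 2 H
  1 × C (aromatic): 1 H
  1 × C: no H
  1 × N: no H
  1 × S: 1 H
  Total hydrogens = 7.
Molecular formula: C9H7F2NS

C9H7F2NS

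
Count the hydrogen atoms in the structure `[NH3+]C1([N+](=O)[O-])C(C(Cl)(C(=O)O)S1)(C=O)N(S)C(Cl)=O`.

6

Hydrogens are implicit in SMILES; fill each atom to its normal valence:
  5 × C: no H
  4 × O: no H
  2 × Cl: no H
  1 × C: 1 H
  1 × N (charge +1): 3 H
  1 × N: no H
  1 × N (charge +1): no H
  1 × O: 1 H
  1 × O (charge -1): no H
  1 × S: 1 H
  1 × S: no H
  Total hydrogens = 6.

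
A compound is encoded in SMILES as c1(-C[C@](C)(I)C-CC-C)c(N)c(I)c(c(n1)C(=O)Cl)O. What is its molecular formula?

C13H17ClI2N2O2

Heavy atoms from the SMILES: 13 C, 1 Cl, 2 I, 2 N, 2 O.
Implicit hydrogens by atom environment:
  5 × C (aromatic): no H
  4 × C: 2 H each → 8
  2 × C: 3 H each → 6
  2 × C: no H
  2 × I: no H
  1 × Cl: no H
  1 × N: 2 H
  1 × N (aromatic): no H
  1 × O: 1 H
  1 × O: no H
  Total hydrogens = 17.
Molecular formula: C13H17ClI2N2O2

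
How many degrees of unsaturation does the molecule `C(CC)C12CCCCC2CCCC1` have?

2

Molecular formula from the SMILES: C13H24.
DoU = (2C + 2 + N − H − X)/2 = (2·13 + 2 + 0 − 24 − 0)/2 = 4/2 = 2.
(Structurally: 2 ring(s) + 0 π bond(s) = 2.)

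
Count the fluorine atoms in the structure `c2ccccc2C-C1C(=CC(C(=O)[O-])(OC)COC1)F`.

1

The symbol for fluorine appears 1 time in the SMILES.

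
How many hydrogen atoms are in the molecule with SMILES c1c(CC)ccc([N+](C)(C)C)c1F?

17

Hydrogens are implicit in SMILES; fill each atom to its normal valence:
  4 × C: 3 H each → 12
  3 × C (aromatic): 1 H each → 3
  3 × C (aromatic): no H
  1 × C: 2 H
  1 × F: no H
  1 × N (charge +1): no H
  Total hydrogens = 17.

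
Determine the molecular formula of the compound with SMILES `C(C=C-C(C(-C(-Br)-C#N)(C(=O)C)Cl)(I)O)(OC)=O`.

C10H10BrClINO4

Heavy atoms from the SMILES: 1 Br, 10 C, 1 Cl, 1 I, 1 N, 4 O.
Implicit hydrogens by atom environment:
  5 × C: no H
  3 × C: 1 H each → 3
  3 × O: no H
  2 × C: 3 H each → 6
  1 × Br: no H
  1 × Cl: no H
  1 × I: no H
  1 × N: no H
  1 × O: 1 H
  Total hydrogens = 10.
Molecular formula: C10H10BrClINO4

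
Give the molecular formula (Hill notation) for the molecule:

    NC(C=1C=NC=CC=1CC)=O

C8H10N2O

Heavy atoms from the SMILES: 8 C, 2 N, 1 O.
Implicit hydrogens by atom environment:
  3 × C (aromatic): 1 H each → 3
  2 × C (aromatic): no H
  1 × C: 3 H
  1 × C: 2 H
  1 × C: no H
  1 × N: 2 H
  1 × N (aromatic): no H
  1 × O: no H
  Total hydrogens = 10.
Molecular formula: C8H10N2O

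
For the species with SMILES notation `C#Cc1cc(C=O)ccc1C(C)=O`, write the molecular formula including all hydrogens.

C11H8O2

Heavy atoms from the SMILES: 11 C, 2 O.
Implicit hydrogens by atom environment:
  3 × C (aromatic): 1 H each → 3
  3 × C (aromatic): no H
  2 × C: 1 H each → 2
  2 × C: no H
  2 × O: no H
  1 × C: 3 H
  Total hydrogens = 8.
Molecular formula: C11H8O2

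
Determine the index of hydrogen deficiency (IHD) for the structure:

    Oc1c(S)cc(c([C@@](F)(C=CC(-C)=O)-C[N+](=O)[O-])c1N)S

7

Molecular formula from the SMILES: C12H13FN2O4S2.
DoU = (2C + 2 + N − H − X)/2 = (2·12 + 2 + 2 − 13 − 1)/2 = 14/2 = 7.
(Structurally: 1 ring(s) + 6 π bond(s) = 7.)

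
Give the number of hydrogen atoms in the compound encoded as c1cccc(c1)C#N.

5

Hydrogens are implicit in SMILES; fill each atom to its normal valence:
  5 × C (aromatic): 1 H each → 5
  1 × C (aromatic): no H
  1 × C: no H
  1 × N: no H
  Total hydrogens = 5.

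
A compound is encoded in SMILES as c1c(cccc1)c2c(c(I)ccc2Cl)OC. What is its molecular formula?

Heavy atoms from the SMILES: 13 C, 1 Cl, 1 I, 1 O.
Implicit hydrogens by atom environment:
  7 × C (aromatic): 1 H each → 7
  5 × C (aromatic): no H
  1 × C: 3 H
  1 × Cl: no H
  1 × I: no H
  1 × O: no H
  Total hydrogens = 10.
Molecular formula: C13H10ClIO

C13H10ClIO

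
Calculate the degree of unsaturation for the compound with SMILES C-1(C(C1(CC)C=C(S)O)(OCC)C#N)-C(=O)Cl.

Molecular formula from the SMILES: C11H14ClNO3S.
DoU = (2C + 2 + N − H − X)/2 = (2·11 + 2 + 1 − 14 − 1)/2 = 10/2 = 5.
(Structurally: 1 ring(s) + 4 π bond(s) = 5.)

5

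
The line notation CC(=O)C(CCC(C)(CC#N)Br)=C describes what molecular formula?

C10H14BrNO

Heavy atoms from the SMILES: 1 Br, 10 C, 1 N, 1 O.
Implicit hydrogens by atom environment:
  4 × C: 2 H each → 8
  4 × C: no H
  2 × C: 3 H each → 6
  1 × Br: no H
  1 × N: no H
  1 × O: no H
  Total hydrogens = 14.
Molecular formula: C10H14BrNO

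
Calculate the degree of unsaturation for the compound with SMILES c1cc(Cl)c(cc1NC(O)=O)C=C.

Molecular formula from the SMILES: C9H8ClNO2.
DoU = (2C + 2 + N − H − X)/2 = (2·9 + 2 + 1 − 8 − 1)/2 = 12/2 = 6.
(Structurally: 1 ring(s) + 5 π bond(s) = 6.)

6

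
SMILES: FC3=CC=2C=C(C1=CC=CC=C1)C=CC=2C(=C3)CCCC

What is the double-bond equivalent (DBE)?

11

Molecular formula from the SMILES: C20H19F.
DoU = (2C + 2 + N − H − X)/2 = (2·20 + 2 + 0 − 19 − 1)/2 = 22/2 = 11.
(Structurally: 3 ring(s) + 8 π bond(s) = 11.)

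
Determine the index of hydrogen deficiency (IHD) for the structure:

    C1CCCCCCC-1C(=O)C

Molecular formula from the SMILES: C10H18O.
DoU = (2C + 2 + N − H − X)/2 = (2·10 + 2 + 0 − 18 − 0)/2 = 4/2 = 2.
(Structurally: 1 ring(s) + 1 π bond(s) = 2.)

2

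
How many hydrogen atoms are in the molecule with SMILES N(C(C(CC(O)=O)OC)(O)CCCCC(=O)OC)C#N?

Hydrogens are implicit in SMILES; fill each atom to its normal valence:
  5 × C: 2 H each → 10
  4 × C: no H
  4 × O: no H
  2 × C: 3 H each → 6
  2 × O: 1 H each → 2
  1 × C: 1 H
  1 × N: 1 H
  1 × N: no H
  Total hydrogens = 20.

20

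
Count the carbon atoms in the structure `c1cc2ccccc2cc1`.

10

The symbol for carbon appears 10 times in the SMILES. Lowercase c denotes aromatic carbon and counts toward C.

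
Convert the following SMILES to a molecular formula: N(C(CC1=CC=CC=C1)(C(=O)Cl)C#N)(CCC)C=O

Heavy atoms from the SMILES: 14 C, 1 Cl, 2 N, 2 O.
Implicit hydrogens by atom environment:
  5 × C (aromatic): 1 H each → 5
  3 × C: 2 H each → 6
  3 × C: no H
  2 × N: no H
  2 × O: no H
  1 × C: 3 H
  1 × C: 1 H
  1 × C (aromatic): no H
  1 × Cl: no H
  Total hydrogens = 15.
Molecular formula: C14H15ClN2O2

C14H15ClN2O2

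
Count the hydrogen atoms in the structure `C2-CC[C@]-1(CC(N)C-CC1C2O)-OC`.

21

Hydrogens are implicit in SMILES; fill each atom to its normal valence:
  6 × C: 2 H each → 12
  3 × C: 1 H each → 3
  1 × C: 3 H
  1 × C: no H
  1 × N: 2 H
  1 × O: 1 H
  1 × O: no H
  Total hydrogens = 21.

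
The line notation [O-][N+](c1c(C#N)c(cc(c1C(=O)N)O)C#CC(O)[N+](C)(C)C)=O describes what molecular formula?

C14H15N4O5+

Heavy atoms from the SMILES: 14 C, 4 N, 5 O.
Implicit hydrogens by atom environment:
  5 × C (aromatic): no H
  4 × C: no H
  3 × C: 3 H each → 9
  2 × N (charge +1): no H
  2 × O: 1 H each → 2
  2 × O: no H
  1 × C (aromatic): 1 H
  1 × C: 1 H
  1 × N: 2 H
  1 × N: no H
  1 × O (charge -1): no H
  Total hydrogens = 15.
Net charge +1.
Molecular formula: C14H15N4O5+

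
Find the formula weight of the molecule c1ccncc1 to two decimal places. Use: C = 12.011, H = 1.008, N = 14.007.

79.10

Molecular formula: C5H5N.
M = 5×12.011 + 5×1.008 + 1×14.007 = 79.10 g/mol.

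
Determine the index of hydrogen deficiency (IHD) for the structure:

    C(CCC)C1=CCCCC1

Molecular formula from the SMILES: C10H18.
DoU = (2C + 2 + N − H − X)/2 = (2·10 + 2 + 0 − 18 − 0)/2 = 4/2 = 2.
(Structurally: 1 ring(s) + 1 π bond(s) = 2.)

2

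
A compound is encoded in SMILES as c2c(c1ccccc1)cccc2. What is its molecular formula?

Heavy atoms from the SMILES: 12 C.
Implicit hydrogens by atom environment:
  10 × C (aromatic): 1 H each → 10
  2 × C (aromatic): no H
  Total hydrogens = 10.
Molecular formula: C12H10

C12H10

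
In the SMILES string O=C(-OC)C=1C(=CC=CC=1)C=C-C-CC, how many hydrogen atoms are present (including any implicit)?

Hydrogens are implicit in SMILES; fill each atom to its normal valence:
  4 × C (aromatic): 1 H each → 4
  2 × C: 3 H each → 6
  2 × C: 2 H each → 4
  2 × C: 1 H each → 2
  2 × C (aromatic): no H
  2 × O: no H
  1 × C: no H
  Total hydrogens = 16.

16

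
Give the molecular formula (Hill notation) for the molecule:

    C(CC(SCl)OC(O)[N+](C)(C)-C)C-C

C9H21ClNO2S+

Heavy atoms from the SMILES: 9 C, 1 Cl, 1 N, 2 O, 1 S.
Implicit hydrogens by atom environment:
  4 × C: 3 H each → 12
  3 × C: 2 H each → 6
  2 × C: 1 H each → 2
  1 × Cl: no H
  1 × N (charge +1): no H
  1 × O: 1 H
  1 × O: no H
  1 × S: no H
  Total hydrogens = 21.
Net charge +1.
Molecular formula: C9H21ClNO2S+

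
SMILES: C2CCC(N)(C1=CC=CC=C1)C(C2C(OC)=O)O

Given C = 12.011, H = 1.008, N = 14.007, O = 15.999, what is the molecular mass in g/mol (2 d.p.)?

249.31

Molecular formula: C14H19NO3.
M = 14×12.011 + 19×1.008 + 1×14.007 + 3×15.999 = 249.31 g/mol.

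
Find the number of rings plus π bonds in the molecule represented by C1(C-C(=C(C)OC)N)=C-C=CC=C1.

5

Molecular formula from the SMILES: C11H15NO.
DoU = (2C + 2 + N − H − X)/2 = (2·11 + 2 + 1 − 15 − 0)/2 = 10/2 = 5.
(Structurally: 1 ring(s) + 4 π bond(s) = 5.)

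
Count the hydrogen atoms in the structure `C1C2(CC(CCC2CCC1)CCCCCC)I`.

Hydrogens are implicit in SMILES; fill each atom to its normal valence:
  12 × C: 2 H each → 24
  2 × C: 1 H each → 2
  1 × C: 3 H
  1 × C: no H
  1 × I: no H
  Total hydrogens = 29.

29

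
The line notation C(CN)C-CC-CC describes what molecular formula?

C7H17N

Heavy atoms from the SMILES: 7 C, 1 N.
Implicit hydrogens by atom environment:
  6 × C: 2 H each → 12
  1 × C: 3 H
  1 × N: 2 H
  Total hydrogens = 17.
Molecular formula: C7H17N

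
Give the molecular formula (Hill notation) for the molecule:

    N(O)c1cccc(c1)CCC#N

C9H10N2O

Heavy atoms from the SMILES: 9 C, 2 N, 1 O.
Implicit hydrogens by atom environment:
  4 × C (aromatic): 1 H each → 4
  2 × C: 2 H each → 4
  2 × C (aromatic): no H
  1 × C: no H
  1 × N: 1 H
  1 × N: no H
  1 × O: 1 H
  Total hydrogens = 10.
Molecular formula: C9H10N2O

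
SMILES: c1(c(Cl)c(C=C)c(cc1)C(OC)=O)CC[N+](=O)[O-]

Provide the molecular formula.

C12H12ClNO4

Heavy atoms from the SMILES: 12 C, 1 Cl, 1 N, 4 O.
Implicit hydrogens by atom environment:
  4 × C (aromatic): no H
  3 × C: 2 H each → 6
  3 × O: no H
  2 × C (aromatic): 1 H each → 2
  1 × C: 3 H
  1 × C: 1 H
  1 × C: no H
  1 × Cl: no H
  1 × N (charge +1): no H
  1 × O (charge -1): no H
  Total hydrogens = 12.
Molecular formula: C12H12ClNO4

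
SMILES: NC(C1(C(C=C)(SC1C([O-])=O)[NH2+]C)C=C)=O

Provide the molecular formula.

C10H14N2O3S

Heavy atoms from the SMILES: 10 C, 2 N, 3 O, 1 S.
Implicit hydrogens by atom environment:
  4 × C: no H
  3 × C: 1 H each → 3
  2 × C: 2 H each → 4
  2 × O: no H
  1 × C: 3 H
  1 × N (charge +1): 2 H
  1 × N: 2 H
  1 × O (charge -1): no H
  1 × S: no H
  Total hydrogens = 14.
Molecular formula: C10H14N2O3S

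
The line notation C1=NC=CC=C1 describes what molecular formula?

Heavy atoms from the SMILES: 5 C, 1 N.
Implicit hydrogens by atom environment:
  5 × C (aromatic): 1 H each → 5
  1 × N (aromatic): no H
  Total hydrogens = 5.
Molecular formula: C5H5N

C5H5N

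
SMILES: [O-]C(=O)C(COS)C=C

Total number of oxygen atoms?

The symbol for oxygen appears 3 times in the SMILES.

3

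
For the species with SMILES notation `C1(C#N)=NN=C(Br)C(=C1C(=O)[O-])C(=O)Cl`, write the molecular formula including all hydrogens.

C7BrClN3O3-

Heavy atoms from the SMILES: 1 Br, 7 C, 1 Cl, 3 N, 3 O.
Implicit hydrogens by atom environment:
  4 × C (aromatic): no H
  3 × C: no H
  2 × N (aromatic): no H
  2 × O: no H
  1 × Br: no H
  1 × Cl: no H
  1 × N: no H
  1 × O (charge -1): no H
  Total hydrogens = 0.
Net charge -1.
Molecular formula: C7BrClN3O3-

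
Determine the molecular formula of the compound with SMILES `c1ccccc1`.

Heavy atoms from the SMILES: 6 C.
Implicit hydrogens by atom environment:
  6 × C (aromatic): 1 H each → 6
  Total hydrogens = 6.
Molecular formula: C6H6

C6H6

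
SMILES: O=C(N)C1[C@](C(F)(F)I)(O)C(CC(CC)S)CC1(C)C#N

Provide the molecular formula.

C13H19F2IN2O2S

Heavy atoms from the SMILES: 13 C, 2 F, 1 I, 2 N, 2 O, 1 S.
Implicit hydrogens by atom environment:
  5 × C: no H
  3 × C: 2 H each → 6
  3 × C: 1 H each → 3
  2 × C: 3 H each → 6
  2 × F: no H
  1 × I: no H
  1 × N: 2 H
  1 × N: no H
  1 × O: 1 H
  1 × O: no H
  1 × S: 1 H
  Total hydrogens = 19.
Molecular formula: C13H19F2IN2O2S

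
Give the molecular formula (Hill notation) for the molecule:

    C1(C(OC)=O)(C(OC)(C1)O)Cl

C6H9ClO4

Heavy atoms from the SMILES: 6 C, 1 Cl, 4 O.
Implicit hydrogens by atom environment:
  3 × C: no H
  3 × O: no H
  2 × C: 3 H each → 6
  1 × C: 2 H
  1 × Cl: no H
  1 × O: 1 H
  Total hydrogens = 9.
Molecular formula: C6H9ClO4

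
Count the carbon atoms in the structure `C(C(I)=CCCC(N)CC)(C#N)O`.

9

The symbol for carbon appears 9 times in the SMILES.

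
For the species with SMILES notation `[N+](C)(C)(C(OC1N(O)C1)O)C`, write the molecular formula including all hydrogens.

Heavy atoms from the SMILES: 6 C, 2 N, 3 O.
Implicit hydrogens by atom environment:
  3 × C: 3 H each → 9
  2 × C: 1 H each → 2
  2 × O: 1 H each → 2
  1 × C: 2 H
  1 × N: no H
  1 × N (charge +1): no H
  1 × O: no H
  Total hydrogens = 15.
Net charge +1.
Molecular formula: C6H15N2O3+

C6H15N2O3+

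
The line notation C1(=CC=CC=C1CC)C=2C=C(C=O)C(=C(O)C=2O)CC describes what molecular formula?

Heavy atoms from the SMILES: 17 C, 3 O.
Implicit hydrogens by atom environment:
  7 × C (aromatic): no H
  5 × C (aromatic): 1 H each → 5
  2 × C: 3 H each → 6
  2 × C: 2 H each → 4
  2 × O: 1 H each → 2
  1 × C: 1 H
  1 × O: no H
  Total hydrogens = 18.
Molecular formula: C17H18O3

C17H18O3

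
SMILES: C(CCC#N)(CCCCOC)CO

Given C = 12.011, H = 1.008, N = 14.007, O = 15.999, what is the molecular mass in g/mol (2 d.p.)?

Molecular formula: C10H19NO2.
M = 10×12.011 + 19×1.008 + 1×14.007 + 2×15.999 = 185.27 g/mol.

185.27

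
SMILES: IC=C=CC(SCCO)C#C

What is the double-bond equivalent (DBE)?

Molecular formula from the SMILES: C8H9IOS.
DoU = (2C + 2 + N − H − X)/2 = (2·8 + 2 + 0 − 9 − 1)/2 = 8/2 = 4.
(Structurally: 0 ring(s) + 4 π bond(s) = 4.)

4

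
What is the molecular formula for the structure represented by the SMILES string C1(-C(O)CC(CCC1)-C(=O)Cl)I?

C8H12ClIO2

Heavy atoms from the SMILES: 8 C, 1 Cl, 1 I, 2 O.
Implicit hydrogens by atom environment:
  4 × C: 2 H each → 8
  3 × C: 1 H each → 3
  1 × C: no H
  1 × Cl: no H
  1 × I: no H
  1 × O: 1 H
  1 × O: no H
  Total hydrogens = 12.
Molecular formula: C8H12ClIO2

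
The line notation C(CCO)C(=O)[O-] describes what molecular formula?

C4H7O3-

Heavy atoms from the SMILES: 4 C, 3 O.
Implicit hydrogens by atom environment:
  3 × C: 2 H each → 6
  1 × C: no H
  1 × O: 1 H
  1 × O: no H
  1 × O (charge -1): no H
  Total hydrogens = 7.
Net charge -1.
Molecular formula: C4H7O3-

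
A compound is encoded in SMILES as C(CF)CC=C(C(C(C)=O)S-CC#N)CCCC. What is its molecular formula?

Heavy atoms from the SMILES: 14 C, 1 F, 1 N, 1 O, 1 S.
Implicit hydrogens by atom environment:
  7 × C: 2 H each → 14
  3 × C: no H
  2 × C: 3 H each → 6
  2 × C: 1 H each → 2
  1 × F: no H
  1 × N: no H
  1 × O: no H
  1 × S: no H
  Total hydrogens = 22.
Molecular formula: C14H22FNOS

C14H22FNOS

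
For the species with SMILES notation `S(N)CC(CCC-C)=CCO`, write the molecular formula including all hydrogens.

Heavy atoms from the SMILES: 8 C, 1 N, 1 O, 1 S.
Implicit hydrogens by atom environment:
  5 × C: 2 H each → 10
  1 × C: 3 H
  1 × C: 1 H
  1 × C: no H
  1 × N: 2 H
  1 × O: 1 H
  1 × S: no H
  Total hydrogens = 17.
Molecular formula: C8H17NOS

C8H17NOS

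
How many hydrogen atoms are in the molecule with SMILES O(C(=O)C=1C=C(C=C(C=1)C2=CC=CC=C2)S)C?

12

Hydrogens are implicit in SMILES; fill each atom to its normal valence:
  8 × C (aromatic): 1 H each → 8
  4 × C (aromatic): no H
  2 × O: no H
  1 × C: 3 H
  1 × C: no H
  1 × S: 1 H
  Total hydrogens = 12.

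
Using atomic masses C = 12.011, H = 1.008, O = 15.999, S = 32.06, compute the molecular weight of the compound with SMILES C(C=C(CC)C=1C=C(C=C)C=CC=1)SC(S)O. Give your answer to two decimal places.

Molecular formula: C14H18OS2.
M = 14×12.011 + 18×1.008 + 1×15.999 + 2×32.06 = 266.42 g/mol.

266.42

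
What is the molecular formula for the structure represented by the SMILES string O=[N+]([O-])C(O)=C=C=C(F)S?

Heavy atoms from the SMILES: 4 C, 1 F, 1 N, 3 O, 1 S.
Implicit hydrogens by atom environment:
  4 × C: no H
  1 × F: no H
  1 × N (charge +1): no H
  1 × O: 1 H
  1 × O: no H
  1 × O (charge -1): no H
  1 × S: 1 H
  Total hydrogens = 2.
Molecular formula: C4H2FNO3S

C4H2FNO3S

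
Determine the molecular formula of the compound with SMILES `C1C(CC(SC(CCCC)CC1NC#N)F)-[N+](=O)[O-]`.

C12H20FN3O2S

Heavy atoms from the SMILES: 12 C, 1 F, 3 N, 2 O, 1 S.
Implicit hydrogens by atom environment:
  6 × C: 2 H each → 12
  4 × C: 1 H each → 4
  1 × C: 3 H
  1 × C: no H
  1 × F: no H
  1 × N: 1 H
  1 × N: no H
  1 × N (charge +1): no H
  1 × O: no H
  1 × O (charge -1): no H
  1 × S: no H
  Total hydrogens = 20.
Molecular formula: C12H20FN3O2S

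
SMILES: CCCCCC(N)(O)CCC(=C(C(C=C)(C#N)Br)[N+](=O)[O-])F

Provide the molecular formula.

Heavy atoms from the SMILES: 1 Br, 14 C, 1 F, 3 N, 3 O.
Implicit hydrogens by atom environment:
  7 × C: 2 H each → 14
  5 × C: no H
  1 × Br: no H
  1 × C: 3 H
  1 × C: 1 H
  1 × F: no H
  1 × N: 2 H
  1 × N (charge +1): no H
  1 × N: no H
  1 × O: 1 H
  1 × O: no H
  1 × O (charge -1): no H
  Total hydrogens = 21.
Molecular formula: C14H21BrFN3O3

C14H21BrFN3O3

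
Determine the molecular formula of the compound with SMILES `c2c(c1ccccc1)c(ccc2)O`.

Heavy atoms from the SMILES: 12 C, 1 O.
Implicit hydrogens by atom environment:
  9 × C (aromatic): 1 H each → 9
  3 × C (aromatic): no H
  1 × O: 1 H
  Total hydrogens = 10.
Molecular formula: C12H10O

C12H10O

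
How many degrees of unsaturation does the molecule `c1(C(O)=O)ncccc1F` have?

Molecular formula from the SMILES: C6H4FNO2.
DoU = (2C + 2 + N − H − X)/2 = (2·6 + 2 + 1 − 4 − 1)/2 = 10/2 = 5.
(Structurally: 1 ring(s) + 4 π bond(s) = 5.)

5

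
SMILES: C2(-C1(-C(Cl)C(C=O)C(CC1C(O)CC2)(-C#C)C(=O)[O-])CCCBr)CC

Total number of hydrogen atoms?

25

Hydrogens are implicit in SMILES; fill each atom to its normal valence:
  7 × C: 2 H each → 14
  7 × C: 1 H each → 7
  4 × C: no H
  2 × O: no H
  1 × Br: no H
  1 × C: 3 H
  1 × Cl: no H
  1 × O: 1 H
  1 × O (charge -1): no H
  Total hydrogens = 25.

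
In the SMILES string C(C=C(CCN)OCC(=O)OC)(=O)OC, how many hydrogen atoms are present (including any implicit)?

Hydrogens are implicit in SMILES; fill each atom to its normal valence:
  5 × O: no H
  3 × C: 2 H each → 6
  3 × C: no H
  2 × C: 3 H each → 6
  1 × C: 1 H
  1 × N: 2 H
  Total hydrogens = 15.

15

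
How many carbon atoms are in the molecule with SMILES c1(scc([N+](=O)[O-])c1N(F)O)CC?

The symbol for carbon appears 6 times in the SMILES. Lowercase c denotes aromatic carbon and counts toward C.

6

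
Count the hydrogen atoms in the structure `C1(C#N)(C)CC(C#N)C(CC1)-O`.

12

Hydrogens are implicit in SMILES; fill each atom to its normal valence:
  3 × C: 2 H each → 6
  3 × C: no H
  2 × C: 1 H each → 2
  2 × N: no H
  1 × C: 3 H
  1 × O: 1 H
  Total hydrogens = 12.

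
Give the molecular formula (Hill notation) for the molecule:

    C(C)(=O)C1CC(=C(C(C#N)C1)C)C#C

Heavy atoms from the SMILES: 12 C, 1 N, 1 O.
Implicit hydrogens by atom environment:
  5 × C: no H
  3 × C: 1 H each → 3
  2 × C: 3 H each → 6
  2 × C: 2 H each → 4
  1 × N: no H
  1 × O: no H
  Total hydrogens = 13.
Molecular formula: C12H13NO

C12H13NO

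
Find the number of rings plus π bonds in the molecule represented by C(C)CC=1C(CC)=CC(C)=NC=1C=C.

Molecular formula from the SMILES: C13H19N.
DoU = (2C + 2 + N − H − X)/2 = (2·13 + 2 + 1 − 19 − 0)/2 = 10/2 = 5.
(Structurally: 1 ring(s) + 4 π bond(s) = 5.)

5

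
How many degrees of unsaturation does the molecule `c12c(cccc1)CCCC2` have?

Molecular formula from the SMILES: C10H12.
DoU = (2C + 2 + N − H − X)/2 = (2·10 + 2 + 0 − 12 − 0)/2 = 10/2 = 5.
(Structurally: 2 ring(s) + 3 π bond(s) = 5.)

5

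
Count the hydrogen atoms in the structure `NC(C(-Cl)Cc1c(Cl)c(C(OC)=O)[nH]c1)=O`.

10

Hydrogens are implicit in SMILES; fill each atom to its normal valence:
  3 × C (aromatic): no H
  3 × O: no H
  2 × C: no H
  2 × Cl: no H
  1 × C: 3 H
  1 × C: 2 H
  1 × C (aromatic): 1 H
  1 × C: 1 H
  1 × N: 2 H
  1 × N (aromatic): 1 H
  Total hydrogens = 10.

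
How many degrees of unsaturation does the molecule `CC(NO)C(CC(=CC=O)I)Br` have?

2

Molecular formula from the SMILES: C7H11BrINO2.
DoU = (2C + 2 + N − H − X)/2 = (2·7 + 2 + 1 − 11 − 2)/2 = 4/2 = 2.
(Structurally: 0 ring(s) + 2 π bond(s) = 2.)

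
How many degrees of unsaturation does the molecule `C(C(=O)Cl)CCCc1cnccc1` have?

Molecular formula from the SMILES: C10H12ClNO.
DoU = (2C + 2 + N − H − X)/2 = (2·10 + 2 + 1 − 12 − 1)/2 = 10/2 = 5.
(Structurally: 1 ring(s) + 4 π bond(s) = 5.)

5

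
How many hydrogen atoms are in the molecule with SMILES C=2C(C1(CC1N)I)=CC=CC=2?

Hydrogens are implicit in SMILES; fill each atom to its normal valence:
  5 × C (aromatic): 1 H each → 5
  1 × C: 2 H
  1 × C: 1 H
  1 × C: no H
  1 × C (aromatic): no H
  1 × I: no H
  1 × N: 2 H
  Total hydrogens = 10.

10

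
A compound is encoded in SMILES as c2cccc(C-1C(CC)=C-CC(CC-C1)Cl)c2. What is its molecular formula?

C16H21Cl

Heavy atoms from the SMILES: 16 C, 1 Cl.
Implicit hydrogens by atom environment:
  5 × C: 2 H each → 10
  5 × C (aromatic): 1 H each → 5
  3 × C: 1 H each → 3
  1 × C: 3 H
  1 × C: no H
  1 × C (aromatic): no H
  1 × Cl: no H
  Total hydrogens = 21.
Molecular formula: C16H21Cl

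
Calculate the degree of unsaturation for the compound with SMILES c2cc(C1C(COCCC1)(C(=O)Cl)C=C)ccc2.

Molecular formula from the SMILES: C15H17ClO2.
DoU = (2C + 2 + N − H − X)/2 = (2·15 + 2 + 0 − 17 − 1)/2 = 14/2 = 7.
(Structurally: 2 ring(s) + 5 π bond(s) = 7.)

7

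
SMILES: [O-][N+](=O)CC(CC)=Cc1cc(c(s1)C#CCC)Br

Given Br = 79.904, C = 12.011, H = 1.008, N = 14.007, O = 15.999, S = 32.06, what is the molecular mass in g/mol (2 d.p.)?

328.22

Molecular formula: C13H14BrNO2S.
M = 1×79.904 + 13×12.011 + 14×1.008 + 1×14.007 + 2×15.999 + 1×32.06 = 328.22 g/mol.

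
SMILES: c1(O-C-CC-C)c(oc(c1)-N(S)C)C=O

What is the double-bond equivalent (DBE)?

4

Molecular formula from the SMILES: C10H15NO3S.
DoU = (2C + 2 + N − H − X)/2 = (2·10 + 2 + 1 − 15 − 0)/2 = 8/2 = 4.
(Structurally: 1 ring(s) + 3 π bond(s) = 4.)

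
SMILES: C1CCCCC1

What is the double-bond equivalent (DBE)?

1

Molecular formula from the SMILES: C6H12.
DoU = (2C + 2 + N − H − X)/2 = (2·6 + 2 + 0 − 12 − 0)/2 = 2/2 = 1.
(Structurally: 1 ring(s) + 0 π bond(s) = 1.)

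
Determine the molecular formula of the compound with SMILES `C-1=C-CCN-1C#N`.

Heavy atoms from the SMILES: 5 C, 2 N.
Implicit hydrogens by atom environment:
  2 × C: 2 H each → 4
  2 × C: 1 H each → 2
  2 × N: no H
  1 × C: no H
  Total hydrogens = 6.
Molecular formula: C5H6N2

C5H6N2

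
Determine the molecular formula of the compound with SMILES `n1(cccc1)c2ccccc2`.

Heavy atoms from the SMILES: 10 C, 1 N.
Implicit hydrogens by atom environment:
  9 × C (aromatic): 1 H each → 9
  1 × C (aromatic): no H
  1 × N (aromatic): no H
  Total hydrogens = 9.
Molecular formula: C10H9N

C10H9N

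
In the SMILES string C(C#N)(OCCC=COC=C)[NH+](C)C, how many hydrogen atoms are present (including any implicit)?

17

Hydrogens are implicit in SMILES; fill each atom to its normal valence:
  4 × C: 1 H each → 4
  3 × C: 2 H each → 6
  2 × C: 3 H each → 6
  2 × O: no H
  1 × C: no H
  1 × N (charge +1): 1 H
  1 × N: no H
  Total hydrogens = 17.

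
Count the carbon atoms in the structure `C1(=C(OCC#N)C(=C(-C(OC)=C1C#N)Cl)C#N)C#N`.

The symbol for carbon appears 12 times in the SMILES. (Cl is a single chlorine, not C + l.)

12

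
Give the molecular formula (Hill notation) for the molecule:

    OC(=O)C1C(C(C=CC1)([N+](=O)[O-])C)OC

Heavy atoms from the SMILES: 9 C, 1 N, 5 O.
Implicit hydrogens by atom environment:
  4 × C: 1 H each → 4
  3 × O: no H
  2 × C: 3 H each → 6
  2 × C: no H
  1 × C: 2 H
  1 × N (charge +1): no H
  1 × O: 1 H
  1 × O (charge -1): no H
  Total hydrogens = 13.
Molecular formula: C9H13NO5

C9H13NO5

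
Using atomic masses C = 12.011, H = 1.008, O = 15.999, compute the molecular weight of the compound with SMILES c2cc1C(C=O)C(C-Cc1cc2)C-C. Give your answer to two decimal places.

188.27

Molecular formula: C13H16O.
M = 13×12.011 + 16×1.008 + 1×15.999 = 188.27 g/mol.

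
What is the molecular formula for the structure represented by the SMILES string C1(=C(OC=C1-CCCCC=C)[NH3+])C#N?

Heavy atoms from the SMILES: 11 C, 2 N, 1 O.
Implicit hydrogens by atom environment:
  5 × C: 2 H each → 10
  3 × C (aromatic): no H
  1 × C (aromatic): 1 H
  1 × C: 1 H
  1 × C: no H
  1 × N (charge +1): 3 H
  1 × N: no H
  1 × O (aromatic): no H
  Total hydrogens = 15.
Net charge +1.
Molecular formula: C11H15N2O+

C11H15N2O+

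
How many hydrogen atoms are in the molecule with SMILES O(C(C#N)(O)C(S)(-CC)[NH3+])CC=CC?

Hydrogens are implicit in SMILES; fill each atom to its normal valence:
  3 × C: no H
  2 × C: 3 H each → 6
  2 × C: 2 H each → 4
  2 × C: 1 H each → 2
  1 × N (charge +1): 3 H
  1 × N: no H
  1 × O: 1 H
  1 × O: no H
  1 × S: 1 H
  Total hydrogens = 17.

17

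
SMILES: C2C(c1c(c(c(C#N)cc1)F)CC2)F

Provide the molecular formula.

Heavy atoms from the SMILES: 11 C, 2 F, 1 N.
Implicit hydrogens by atom environment:
  4 × C (aromatic): no H
  3 × C: 2 H each → 6
  2 × C (aromatic): 1 H each → 2
  2 × F: no H
  1 × C: 1 H
  1 × C: no H
  1 × N: no H
  Total hydrogens = 9.
Molecular formula: C11H9F2N

C11H9F2N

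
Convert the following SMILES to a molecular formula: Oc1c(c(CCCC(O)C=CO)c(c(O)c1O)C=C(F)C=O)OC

Heavy atoms from the SMILES: 16 C, 1 F, 7 O.
Implicit hydrogens by atom environment:
  6 × C (aromatic): no H
  5 × C: 1 H each → 5
  5 × O: 1 H each → 5
  3 × C: 2 H each → 6
  2 × O: no H
  1 × C: 3 H
  1 × C: no H
  1 × F: no H
  Total hydrogens = 19.
Molecular formula: C16H19FO7

C16H19FO7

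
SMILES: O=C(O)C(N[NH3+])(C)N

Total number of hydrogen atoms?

Hydrogens are implicit in SMILES; fill each atom to its normal valence:
  2 × C: no H
  1 × C: 3 H
  1 × N (charge +1): 3 H
  1 × N: 2 H
  1 × N: 1 H
  1 × O: 1 H
  1 × O: no H
  Total hydrogens = 10.

10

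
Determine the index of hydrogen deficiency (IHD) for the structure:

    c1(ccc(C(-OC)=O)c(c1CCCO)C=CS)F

Molecular formula from the SMILES: C13H15FO3S.
DoU = (2C + 2 + N − H − X)/2 = (2·13 + 2 + 0 − 15 − 1)/2 = 12/2 = 6.
(Structurally: 1 ring(s) + 5 π bond(s) = 6.)

6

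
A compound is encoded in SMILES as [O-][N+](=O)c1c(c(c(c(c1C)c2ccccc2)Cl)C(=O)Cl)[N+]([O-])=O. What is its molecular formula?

C14H8Cl2N2O5

Heavy atoms from the SMILES: 14 C, 2 Cl, 2 N, 5 O.
Implicit hydrogens by atom environment:
  7 × C (aromatic): no H
  5 × C (aromatic): 1 H each → 5
  3 × O: no H
  2 × Cl: no H
  2 × N (charge +1): no H
  2 × O (charge -1): no H
  1 × C: 3 H
  1 × C: no H
  Total hydrogens = 8.
Molecular formula: C14H8Cl2N2O5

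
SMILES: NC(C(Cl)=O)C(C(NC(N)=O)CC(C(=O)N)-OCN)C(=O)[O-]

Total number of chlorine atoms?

1

The symbol for chlorine appears 1 time in the SMILES.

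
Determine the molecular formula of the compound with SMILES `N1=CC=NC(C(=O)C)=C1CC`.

C8H10N2O

Heavy atoms from the SMILES: 8 C, 2 N, 1 O.
Implicit hydrogens by atom environment:
  2 × C: 3 H each → 6
  2 × C (aromatic): 1 H each → 2
  2 × C (aromatic): no H
  2 × N (aromatic): no H
  1 × C: 2 H
  1 × C: no H
  1 × O: no H
  Total hydrogens = 10.
Molecular formula: C8H10N2O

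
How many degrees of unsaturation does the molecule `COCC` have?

Molecular formula from the SMILES: C3H8O.
DoU = (2C + 2 + N − H − X)/2 = (2·3 + 2 + 0 − 8 − 0)/2 = 0/2 = 0.
(Structurally: 0 ring(s) + 0 π bond(s) = 0.)

0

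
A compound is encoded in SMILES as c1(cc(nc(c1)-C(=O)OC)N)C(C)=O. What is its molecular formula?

Heavy atoms from the SMILES: 9 C, 2 N, 3 O.
Implicit hydrogens by atom environment:
  3 × C (aromatic): no H
  3 × O: no H
  2 × C: 3 H each → 6
  2 × C (aromatic): 1 H each → 2
  2 × C: no H
  1 × N: 2 H
  1 × N (aromatic): no H
  Total hydrogens = 10.
Molecular formula: C9H10N2O3

C9H10N2O3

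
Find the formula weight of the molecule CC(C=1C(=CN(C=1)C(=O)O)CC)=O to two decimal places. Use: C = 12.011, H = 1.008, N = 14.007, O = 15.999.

Molecular formula: C9H11NO3.
M = 9×12.011 + 11×1.008 + 1×14.007 + 3×15.999 = 181.19 g/mol.

181.19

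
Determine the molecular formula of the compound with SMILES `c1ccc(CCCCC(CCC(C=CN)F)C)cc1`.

Heavy atoms from the SMILES: 17 C, 1 F, 1 N.
Implicit hydrogens by atom environment:
  6 × C: 2 H each → 12
  5 × C (aromatic): 1 H each → 5
  4 × C: 1 H each → 4
  1 × C: 3 H
  1 × C (aromatic): no H
  1 × F: no H
  1 × N: 2 H
  Total hydrogens = 26.
Molecular formula: C17H26FN

C17H26FN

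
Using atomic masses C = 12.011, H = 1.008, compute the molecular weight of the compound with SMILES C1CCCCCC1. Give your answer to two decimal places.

Molecular formula: C7H14.
M = 7×12.011 + 14×1.008 = 98.19 g/mol.

98.19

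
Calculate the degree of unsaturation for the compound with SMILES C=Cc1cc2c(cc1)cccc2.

8

Molecular formula from the SMILES: C12H10.
DoU = (2C + 2 + N − H − X)/2 = (2·12 + 2 + 0 − 10 − 0)/2 = 16/2 = 8.
(Structurally: 2 ring(s) + 6 π bond(s) = 8.)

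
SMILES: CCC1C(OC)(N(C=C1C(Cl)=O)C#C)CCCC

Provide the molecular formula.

Heavy atoms from the SMILES: 14 C, 1 Cl, 1 N, 2 O.
Implicit hydrogens by atom environment:
  4 × C: 2 H each → 8
  4 × C: no H
  3 × C: 3 H each → 9
  3 × C: 1 H each → 3
  2 × O: no H
  1 × Cl: no H
  1 × N: no H
  Total hydrogens = 20.
Molecular formula: C14H20ClNO2

C14H20ClNO2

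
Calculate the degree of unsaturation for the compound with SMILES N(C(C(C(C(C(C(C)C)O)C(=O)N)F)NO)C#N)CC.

3

Molecular formula from the SMILES: C12H23FN4O3.
DoU = (2C + 2 + N − H − X)/2 = (2·12 + 2 + 4 − 23 − 1)/2 = 6/2 = 3.
(Structurally: 0 ring(s) + 3 π bond(s) = 3.)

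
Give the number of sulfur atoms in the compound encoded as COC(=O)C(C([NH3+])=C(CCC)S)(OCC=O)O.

The symbol for sulfur appears 1 time in the SMILES.

1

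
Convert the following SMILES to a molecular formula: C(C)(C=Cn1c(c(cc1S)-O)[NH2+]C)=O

Heavy atoms from the SMILES: 9 C, 2 N, 2 O, 1 S.
Implicit hydrogens by atom environment:
  3 × C (aromatic): no H
  2 × C: 3 H each → 6
  2 × C: 1 H each → 2
  1 × C (aromatic): 1 H
  1 × C: no H
  1 × N (charge +1): 2 H
  1 × N (aromatic): no H
  1 × O: 1 H
  1 × O: no H
  1 × S: 1 H
  Total hydrogens = 13.
Net charge +1.
Molecular formula: C9H13N2O2S+

C9H13N2O2S+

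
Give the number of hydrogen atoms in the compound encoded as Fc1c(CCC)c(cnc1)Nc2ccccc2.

15

Hydrogens are implicit in SMILES; fill each atom to its normal valence:
  7 × C (aromatic): 1 H each → 7
  4 × C (aromatic): no H
  2 × C: 2 H each → 4
  1 × C: 3 H
  1 × F: no H
  1 × N: 1 H
  1 × N (aromatic): no H
  Total hydrogens = 15.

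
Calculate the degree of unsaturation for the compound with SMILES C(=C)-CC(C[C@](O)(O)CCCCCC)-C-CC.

Molecular formula from the SMILES: C15H30O2.
DoU = (2C + 2 + N − H − X)/2 = (2·15 + 2 + 0 − 30 − 0)/2 = 2/2 = 1.
(Structurally: 0 ring(s) + 1 π bond(s) = 1.)

1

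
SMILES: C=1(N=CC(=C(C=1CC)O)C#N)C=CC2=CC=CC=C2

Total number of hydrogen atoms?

14

Hydrogens are implicit in SMILES; fill each atom to its normal valence:
  6 × C (aromatic): 1 H each → 6
  5 × C (aromatic): no H
  2 × C: 1 H each → 2
  1 × C: 3 H
  1 × C: 2 H
  1 × C: no H
  1 × N (aromatic): no H
  1 × N: no H
  1 × O: 1 H
  Total hydrogens = 14.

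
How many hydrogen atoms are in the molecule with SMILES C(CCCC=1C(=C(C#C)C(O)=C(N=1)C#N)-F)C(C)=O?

Hydrogens are implicit in SMILES; fill each atom to its normal valence:
  5 × C (aromatic): no H
  4 × C: 2 H each → 8
  3 × C: no H
  1 × C: 3 H
  1 × C: 1 H
  1 × F: no H
  1 × N (aromatic): no H
  1 × N: no H
  1 × O: 1 H
  1 × O: no H
  Total hydrogens = 13.

13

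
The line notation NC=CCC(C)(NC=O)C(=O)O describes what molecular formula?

C7H12N2O3

Heavy atoms from the SMILES: 7 C, 2 N, 3 O.
Implicit hydrogens by atom environment:
  3 × C: 1 H each → 3
  2 × C: no H
  2 × O: no H
  1 × C: 3 H
  1 × C: 2 H
  1 × N: 2 H
  1 × N: 1 H
  1 × O: 1 H
  Total hydrogens = 12.
Molecular formula: C7H12N2O3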